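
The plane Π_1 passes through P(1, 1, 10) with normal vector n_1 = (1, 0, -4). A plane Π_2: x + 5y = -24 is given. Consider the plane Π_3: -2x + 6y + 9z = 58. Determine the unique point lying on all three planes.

Π_1: n_1·r = n_1·P gives x - 4z = -39.
Solving the 3×3 linear system x - 4z = -39, x + 5y = -24, -2x + 6y + 9z = 58 (e.g. by elimination or Cramer's rule, determinant = -19) gives (1, -5, 10).

(1, -5, 10)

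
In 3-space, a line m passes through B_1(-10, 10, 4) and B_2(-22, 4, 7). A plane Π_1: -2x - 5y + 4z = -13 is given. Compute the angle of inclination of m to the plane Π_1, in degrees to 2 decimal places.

A direction vector for m is B_2 − B_1 = (-12, -6, 3).
sin θ = |n·v| / (|n||v|) = |66| / (√45 · √189) = 0.71566.
θ ≈ 45.70°.

45.70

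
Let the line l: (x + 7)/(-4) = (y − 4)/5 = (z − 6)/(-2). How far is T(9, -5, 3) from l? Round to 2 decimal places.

10.50

l has direction (-4, 5, -2) through (-7, 4, 6).
Taking (-7, 4, 6) on l with direction v = (-4, 5, -2): w = T − (-7, 4, 6) = (16, -9, -3), and w × v = (33, 44, 44).
Distance = |w × v| / |v| = √4961 / √45 ≈ 10.50.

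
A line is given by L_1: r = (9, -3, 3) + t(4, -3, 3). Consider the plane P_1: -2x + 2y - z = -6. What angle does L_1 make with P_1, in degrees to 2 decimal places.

sin θ = |n·v| / (|n||v|) = |-17| / (√9 · √34) = 0.97183.
θ ≈ 76.37°.

76.37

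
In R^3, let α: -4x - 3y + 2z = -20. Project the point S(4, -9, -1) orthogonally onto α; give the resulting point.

(8, -6, -3)

Foot = S − λn with λ = (n·S − d)/|n|² = (9 − (-20))/29 = 1.
Foot = (4, -9, -1) − 1·(-4, -3, 2) = (8, -6, -3).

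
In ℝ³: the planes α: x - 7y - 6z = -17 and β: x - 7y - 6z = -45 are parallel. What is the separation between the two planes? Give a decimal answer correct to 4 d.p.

3.0193

Same normal n = (1, -7, -6) with |n| = √86; distance = |-17 − (-45)| / |n| = 28/√86 ≈ 3.0193.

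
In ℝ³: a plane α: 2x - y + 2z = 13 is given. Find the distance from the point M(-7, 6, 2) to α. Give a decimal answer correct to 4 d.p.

9.6667

n·M − d = (2)·(-7) + (-1)·(6) + (2)·(2) − 13 = -29; |n| = √9.
Distance = |-29| / √9 = 29/√9 ≈ 9.6667.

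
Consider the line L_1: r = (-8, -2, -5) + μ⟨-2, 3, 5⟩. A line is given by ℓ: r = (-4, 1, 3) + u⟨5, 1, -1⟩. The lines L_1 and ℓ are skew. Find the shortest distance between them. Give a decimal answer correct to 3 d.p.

3.334

Common perpendicular direction n = (-2, 3, 5) × (5, 1, -1) = (-8, 23, -17).
With w = (-4, 1, 3) − (-8, -2, -5) = (4, 3, 8), w · n = -99.
Distance = |w · n| / |n| = |-99| / √882 ≈ 3.334.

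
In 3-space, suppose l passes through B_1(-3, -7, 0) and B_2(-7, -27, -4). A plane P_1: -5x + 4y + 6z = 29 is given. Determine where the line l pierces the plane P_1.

(-1, 3, 2)

A direction vector for l is B_2 − B_1 = (-4, -20, -4).
Substitute r = (-3, -7, 0) + t(-4, -20, -4) into the plane: -13 + (-84)t = 29, so t = -1/2.
Intersection: (-3, -7, 0) + (-1/2)·(-4, -20, -4) = (-1, 3, 2).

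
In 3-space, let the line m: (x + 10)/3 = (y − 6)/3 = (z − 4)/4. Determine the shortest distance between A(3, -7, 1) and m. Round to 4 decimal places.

m has direction (3, 3, 4) through (-10, 6, 4).
Taking (-10, 6, 4) on m with direction v = (3, 3, 4): w = A − (-10, 6, 4) = (13, -13, -3), and w × v = (-43, -61, 78).
Distance = |w × v| / |v| = √11654 / √34 ≈ 18.5139.

18.5139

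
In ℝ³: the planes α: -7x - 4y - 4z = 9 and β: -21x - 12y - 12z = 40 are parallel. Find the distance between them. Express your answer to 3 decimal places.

0.481

Rescale β by 1/3: -7x - 4y - 4z = 40/3. Then distance = |9 − (40/3)| / √81 ≈ 0.481.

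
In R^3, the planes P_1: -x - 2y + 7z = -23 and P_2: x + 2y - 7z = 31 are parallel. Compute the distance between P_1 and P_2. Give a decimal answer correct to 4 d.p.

1.0887

Rescale P_2 by 1/(-1): -x - 2y + 7z = -31. Then distance = |-23 − (-31)| / √54 ≈ 1.0887.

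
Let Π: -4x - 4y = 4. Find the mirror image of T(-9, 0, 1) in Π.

λ = (n·T − d)/|n|² = (36 − 4)/32 = 1.
Reflection = T − 2λn = (-9, 0, 1) − 2·(-4, -4, 0) = (-1, 8, 1).

(-1, 8, 1)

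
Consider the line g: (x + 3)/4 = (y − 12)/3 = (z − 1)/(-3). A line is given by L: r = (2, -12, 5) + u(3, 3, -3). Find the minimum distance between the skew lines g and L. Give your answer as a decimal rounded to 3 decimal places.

g has direction (4, 3, -3) through (-3, 12, 1).
Common perpendicular direction n = (4, 3, -3) × (3, 3, -3) = (0, 3, 3).
With w = (2, -12, 5) − (-3, 12, 1) = (5, -24, 4), w · n = -60.
Distance = |w · n| / |n| = |-60| / √18 ≈ 14.142.

14.142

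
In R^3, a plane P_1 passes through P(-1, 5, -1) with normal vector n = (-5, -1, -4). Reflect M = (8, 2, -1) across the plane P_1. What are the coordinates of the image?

P_1: n·r = n·P gives -5x - y - 4z = 4.
λ = (n·M − d)/|n|² = (-38 − 4)/42 = -1.
Reflection = M − 2λn = (8, 2, -1) − (-2)·(-5, -1, -4) = (-2, 0, -9).

(-2, 0, -9)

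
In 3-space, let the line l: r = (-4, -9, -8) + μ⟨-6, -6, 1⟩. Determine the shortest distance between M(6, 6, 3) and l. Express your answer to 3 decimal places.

Taking (-4, -9, -8) on l with direction v = (-6, -6, 1): w = M − (-4, -9, -8) = (10, 15, 11), and w × v = (81, -76, 30).
Distance = |w × v| / |v| = √13237 / √73 ≈ 13.466.

13.466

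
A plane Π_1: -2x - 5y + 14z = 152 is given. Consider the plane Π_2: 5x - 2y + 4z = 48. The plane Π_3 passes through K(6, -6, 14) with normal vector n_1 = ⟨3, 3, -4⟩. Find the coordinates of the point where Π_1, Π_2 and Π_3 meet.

Π_3: n_1·r = n_1·K gives 3x + 3y - 4z = -56.
Solving the 3×3 linear system -2x - 5y + 14z = 152, 5x - 2y + 4z = 48, 3x + 3y - 4z = -56 (e.g. by elimination or Cramer's rule, determinant = 142) gives (0, -8, 8).

(0, -8, 8)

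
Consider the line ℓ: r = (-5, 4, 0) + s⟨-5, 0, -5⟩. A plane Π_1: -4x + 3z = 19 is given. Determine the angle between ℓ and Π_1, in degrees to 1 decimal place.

8.1

sin θ = |n·v| / (|n||v|) = |5| / (√25 · √50) = 0.14142.
θ ≈ 8.1°.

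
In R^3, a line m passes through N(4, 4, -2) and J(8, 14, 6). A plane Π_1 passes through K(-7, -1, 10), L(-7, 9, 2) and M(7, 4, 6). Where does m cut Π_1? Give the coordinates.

A direction vector for m is J − N = (4, 10, 8).
KL = (0, 10, -8), KM = (14, 5, -4); a normal to Π_1 is KL × KM = (0, -112, -140).
Using K: Π_1 has equation -112y - 140z = -1288.
Substitute r = (4, 4, -2) + t(4, 10, 8) into the plane: -168 + (-2240)t = -1288, so t = 1/2.
Intersection: (4, 4, -2) + (1/2)·(4, 10, 8) = (6, 9, 2).

(6, 9, 2)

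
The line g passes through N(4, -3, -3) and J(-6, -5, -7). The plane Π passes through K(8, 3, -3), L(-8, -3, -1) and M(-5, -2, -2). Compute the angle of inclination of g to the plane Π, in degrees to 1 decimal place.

13.5

A direction vector for g is J − N = (-10, -2, -4).
KL = (-16, -6, 2), KM = (-13, -5, 1); a normal to Π is KL × KM = (4, -10, 2).
Using K: Π has equation 4x - 10y + 2z = -4.
sin θ = |n·v| / (|n||v|) = |-28| / (√120 · √120) = 0.23333.
θ ≈ 13.5°.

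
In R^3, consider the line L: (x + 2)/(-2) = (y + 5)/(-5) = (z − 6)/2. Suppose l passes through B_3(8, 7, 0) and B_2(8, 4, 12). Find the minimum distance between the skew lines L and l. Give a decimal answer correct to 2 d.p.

4.85

L has direction (-2, -5, 2) through (-2, -5, 6).
A direction vector for l is B_2 − B_3 = (0, -3, 12).
Common perpendicular direction n = (-2, -5, 2) × (0, -3, 12) = (-54, 24, 6).
With w = (8, 7, 0) − (-2, -5, 6) = (10, 12, -6), w · n = -288.
Distance = |w · n| / |n| = |-288| / √3528 ≈ 4.85.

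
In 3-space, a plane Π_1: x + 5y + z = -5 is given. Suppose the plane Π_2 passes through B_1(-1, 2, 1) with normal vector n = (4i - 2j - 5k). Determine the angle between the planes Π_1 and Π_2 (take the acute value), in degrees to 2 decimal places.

Π_2: n·r = n·B_1 gives 4x - 2y - 5z = -13.
cos θ = |n₁·n₂| / (|n₁||n₂|) = |-11| / (√27 · √45).
θ = arccos(0.31558) ≈ 71.60°.

71.60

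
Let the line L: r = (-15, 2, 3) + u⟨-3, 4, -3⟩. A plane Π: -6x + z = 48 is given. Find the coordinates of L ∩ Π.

Substitute r = (-15, 2, 3) + t(-3, 4, -3) into the plane: 93 + 15t = 48, so t = -3.
Intersection: (-15, 2, 3) + (-3)·(-3, 4, -3) = (-6, -10, 12).

(-6, -10, 12)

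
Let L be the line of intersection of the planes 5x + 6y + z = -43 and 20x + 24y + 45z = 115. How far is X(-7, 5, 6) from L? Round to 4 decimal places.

Direction of L: (5, 6, 1) × (20, 24, 45) = (246, -205, 0).
A point on L: solving the two plane equations with x = -10 gives (-10, 0, 7).
Taking (-10, 0, 7) on L with direction v = (246, -205, 0): w = X − (-10, 0, 7) = (3, 5, -1), and w × v = (-205, -246, -1845).
Distance = |w × v| / |v| = √3506566 / √102541 ≈ 5.8478.

5.8478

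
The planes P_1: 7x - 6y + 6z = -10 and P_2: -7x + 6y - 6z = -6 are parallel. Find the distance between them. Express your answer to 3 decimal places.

Rescale P_2 by 1/(-1): 7x - 6y + 6z = 6. Then distance = |-10 − 6| / √121 ≈ 1.455.

1.455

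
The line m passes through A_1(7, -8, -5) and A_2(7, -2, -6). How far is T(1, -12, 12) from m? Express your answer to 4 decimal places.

A direction vector for m is A_2 − A_1 = (0, 6, -1).
Taking (7, -8, -5) on m with direction v = (0, 6, -1): w = T − (7, -8, -5) = (-6, -4, 17), and w × v = (-98, -6, -36).
Distance = |w × v| / |v| = √10936 / √37 ≈ 17.1921.

17.1921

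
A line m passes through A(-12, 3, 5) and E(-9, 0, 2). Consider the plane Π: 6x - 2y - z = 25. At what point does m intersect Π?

A direction vector for m is E − A = (3, -3, -3).
Substitute r = (-12, 3, 5) + t(3, -3, -3) into the plane: -83 + 27t = 25, so t = 4.
Intersection: (-12, 3, 5) + 4·(3, -3, -3) = (0, -9, -7).

(0, -9, -7)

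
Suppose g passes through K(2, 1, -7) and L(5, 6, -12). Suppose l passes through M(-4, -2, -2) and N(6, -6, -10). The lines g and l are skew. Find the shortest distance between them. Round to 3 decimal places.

A direction vector for g is L − K = (3, 5, -5).
A direction vector for l is N − M = (10, -4, -8).
Common perpendicular direction n = (3, 5, -5) × (10, -4, -8) = (-60, -26, -62).
With w = (-4, -2, -2) − (2, 1, -7) = (-6, -3, 5), w · n = 128.
Distance = |w · n| / |n| = |128| / √8120 ≈ 1.420.

1.420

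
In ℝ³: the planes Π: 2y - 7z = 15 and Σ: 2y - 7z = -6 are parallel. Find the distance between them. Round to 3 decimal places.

2.885

Same normal n = (0, 2, -7) with |n| = √53; distance = |15 − (-6)| / |n| = 21/√53 ≈ 2.885.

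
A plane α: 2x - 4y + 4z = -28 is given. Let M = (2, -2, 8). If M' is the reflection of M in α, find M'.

λ = (n·M − d)/|n|² = (44 − (-28))/36 = 2.
Reflection = M − 2λn = (2, -2, 8) − 4·(2, -4, 4) = (-6, 14, -8).

(-6, 14, -8)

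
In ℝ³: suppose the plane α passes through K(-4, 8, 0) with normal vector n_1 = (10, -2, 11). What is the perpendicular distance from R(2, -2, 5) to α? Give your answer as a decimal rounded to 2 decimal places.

9.00

α: n_1·r = n_1·K gives 10x - 2y + 11z = -56.
n·R − d = (10)·(2) + (-2)·(-2) + (11)·(5) − (-56) = 135; |n| = √225.
Distance = |135| / √225 = 135/√225 ≈ 9.00.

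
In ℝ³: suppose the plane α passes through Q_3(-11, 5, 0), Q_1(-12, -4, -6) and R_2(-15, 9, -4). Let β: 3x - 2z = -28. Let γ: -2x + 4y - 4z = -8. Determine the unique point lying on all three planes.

(-6, 0, 5)

Q_3Q_1 = (-1, -9, -6), Q_3R_2 = (-4, 4, -4); a normal to α is Q_3Q_1 × Q_3R_2 = (60, 20, -40).
Using Q_3: α has equation 60x + 20y - 40z = -560.
Solving the 3×3 linear system 60x + 20y - 40z = -560, 3x - 2z = -28, -2x + 4y - 4z = -8 (e.g. by elimination or Cramer's rule, determinant = 320) gives (-6, 0, 5).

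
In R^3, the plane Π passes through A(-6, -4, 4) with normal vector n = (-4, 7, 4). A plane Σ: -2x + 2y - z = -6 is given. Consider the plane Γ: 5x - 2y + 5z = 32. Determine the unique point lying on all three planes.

(6, 4, 2)

Π: n·r = n·A gives -4x + 7y + 4z = 12.
Solving the 3×3 linear system -4x + 7y + 4z = 12, -2x + 2y - z = -6, 5x - 2y + 5z = 32 (e.g. by elimination or Cramer's rule, determinant = -21) gives (6, 4, 2).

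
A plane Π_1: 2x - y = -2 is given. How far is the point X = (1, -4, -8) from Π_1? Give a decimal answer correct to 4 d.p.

n·X − d = (2)·(1) + (-1)·(-4) + (0)·(-8) − (-2) = 8; |n| = √5.
Distance = |8| / √5 = 8/√5 ≈ 3.5777.

3.5777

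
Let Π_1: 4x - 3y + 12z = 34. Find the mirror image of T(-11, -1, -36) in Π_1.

(13, -19, 36)

λ = (n·T − d)/|n|² = (-473 − 34)/169 = -3.
Reflection = T − 2λn = (-11, -1, -36) − (-6)·(4, -3, 12) = (13, -19, 36).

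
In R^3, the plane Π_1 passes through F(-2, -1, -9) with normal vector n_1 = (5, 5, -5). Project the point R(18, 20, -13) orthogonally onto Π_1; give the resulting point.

(3, 5, 2)

Π_1: n_1·r = n_1·F gives 5x + 5y - 5z = 30.
Foot = R − λn with λ = (n·R − d)/|n|² = (255 − 30)/75 = 3.
Foot = (18, 20, -13) − 3·(5, 5, -5) = (3, 5, 2).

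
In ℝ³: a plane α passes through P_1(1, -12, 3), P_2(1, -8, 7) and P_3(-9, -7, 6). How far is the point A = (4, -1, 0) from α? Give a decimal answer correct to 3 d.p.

P_1P_2 = (0, 4, 4), P_1P_3 = (-10, 5, 3); a normal to α is P_1P_2 × P_1P_3 = (-8, -40, 40).
Using P_1: α has equation -8x - 40y + 40z = 592.
n·A − d = (-8)·(4) + (-40)·(-1) + (40)·(0) − 592 = -584; |n| = √3264.
Distance = |-584| / √3264 = 584/√3264 ≈ 10.222.

10.222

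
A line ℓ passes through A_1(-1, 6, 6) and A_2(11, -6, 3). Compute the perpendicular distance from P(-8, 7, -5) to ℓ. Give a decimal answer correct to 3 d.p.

12.555

A direction vector for ℓ is A_2 − A_1 = (12, -12, -3).
Taking (-1, 6, 6) on ℓ with direction v = (12, -12, -3): w = P − (-1, 6, 6) = (-7, 1, -11), and w × v = (-135, -153, 72).
Distance = |w × v| / |v| = √46818 / √297 ≈ 12.555.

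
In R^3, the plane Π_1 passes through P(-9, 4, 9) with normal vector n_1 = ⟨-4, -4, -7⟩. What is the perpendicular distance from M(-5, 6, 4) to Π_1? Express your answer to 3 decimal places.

Π_1: n_1·r = n_1·P gives -4x - 4y - 7z = -43.
n·M − d = (-4)·(-5) + (-4)·(6) + (-7)·(4) − (-43) = 11; |n| = √81.
Distance = |11| / √81 = 11/√81 ≈ 1.222.

1.222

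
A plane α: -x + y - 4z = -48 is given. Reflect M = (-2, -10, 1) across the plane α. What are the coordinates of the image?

(2, -14, 17)

λ = (n·M − d)/|n|² = (-12 − (-48))/18 = 2.
Reflection = M − 2λn = (-2, -10, 1) − 4·(-1, 1, -4) = (2, -14, 17).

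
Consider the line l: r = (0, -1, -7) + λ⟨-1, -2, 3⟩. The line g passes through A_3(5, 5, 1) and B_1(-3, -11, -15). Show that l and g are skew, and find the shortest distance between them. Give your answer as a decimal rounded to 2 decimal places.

1.79

A direction vector for g is B_1 − A_3 = (-8, -16, -16).
Common perpendicular direction n = (-1, -2, 3) × (-8, -16, -16) = (80, -40, 0).
With w = (5, 5, 1) − (0, -1, -7) = (5, 6, 8), w · n = 160.
Since n ≠ 0 the lines are not parallel, and w · n = 160 ≠ 0 so they do not intersect; hence they are skew.
Distance = |w · n| / |n| = |160| / √8000 ≈ 1.79.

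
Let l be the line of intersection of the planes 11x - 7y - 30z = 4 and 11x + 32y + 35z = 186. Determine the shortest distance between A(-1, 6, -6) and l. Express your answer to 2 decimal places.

Direction of l: (11, -7, -30) × (11, 32, 35) = (715, -715, 429).
A point on l: solving the two plane equations with x = 5 gives (5, 3, 1).
Taking (5, 3, 1) on l with direction v = (715, -715, 429): w = A − (5, 3, 1) = (-6, 3, -7), and w × v = (-3718, -2431, 2145).
Distance = |w × v| / |v| = √24334310 / √1206491 ≈ 4.49.

4.49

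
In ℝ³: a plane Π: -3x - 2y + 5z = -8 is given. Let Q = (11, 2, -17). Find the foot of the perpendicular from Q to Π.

Foot = Q − λn with λ = (n·Q − d)/|n|² = (-122 − (-8))/38 = -3.
Foot = (11, 2, -17) − (-3)·(-3, -2, 5) = (2, -4, -2).

(2, -4, -2)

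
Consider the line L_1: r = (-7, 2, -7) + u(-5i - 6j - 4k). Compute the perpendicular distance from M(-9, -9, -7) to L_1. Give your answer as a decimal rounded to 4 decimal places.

Taking (-7, 2, -7) on L_1 with direction v = (-5, -6, -4): w = M − (-7, 2, -7) = (-2, -11, 0), and w × v = (44, -8, -43).
Distance = |w × v| / |v| = √3849 / √77 ≈ 7.0701.

7.0701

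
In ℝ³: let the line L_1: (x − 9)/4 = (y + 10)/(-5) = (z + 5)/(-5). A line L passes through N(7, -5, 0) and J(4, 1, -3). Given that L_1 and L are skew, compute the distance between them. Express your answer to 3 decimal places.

L_1 has direction (4, -5, -5) through (9, -10, -5).
A direction vector for L is J − N = (-3, 6, -3).
Common perpendicular direction n = (4, -5, -5) × (-3, 6, -3) = (45, 27, 9).
With w = (7, -5, 0) − (9, -10, -5) = (-2, 5, 5), w · n = 90.
Distance = |w · n| / |n| = |90| / √2835 ≈ 1.690.

1.690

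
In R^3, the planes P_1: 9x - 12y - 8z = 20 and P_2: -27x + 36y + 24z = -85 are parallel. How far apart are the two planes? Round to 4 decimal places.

0.4902

Rescale P_2 by 1/(-3): 9x - 12y - 8z = 85/3. Then distance = |20 − (85/3)| / √289 ≈ 0.4902.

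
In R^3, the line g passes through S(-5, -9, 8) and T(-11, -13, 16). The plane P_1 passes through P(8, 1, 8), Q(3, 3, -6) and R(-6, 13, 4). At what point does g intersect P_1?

A direction vector for g is T − S = (-6, -4, 8).
PQ = (-5, 2, -14), PR = (-14, 12, -4); a normal to P_1 is PQ × PR = (160, 176, -32).
Using P: P_1 has equation 160x + 176y - 32z = 1200.
Substitute r = (-5, -9, 8) + t(-6, -4, 8) into the plane: -2640 + (-1920)t = 1200, so t = -2.
Intersection: (-5, -9, 8) + (-2)·(-6, -4, 8) = (7, -1, -8).

(7, -1, -8)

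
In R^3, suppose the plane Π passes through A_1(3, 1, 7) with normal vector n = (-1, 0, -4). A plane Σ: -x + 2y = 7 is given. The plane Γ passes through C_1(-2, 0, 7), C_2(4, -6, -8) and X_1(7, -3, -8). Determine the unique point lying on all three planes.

Π: n·r = n·A_1 gives -x - 4z = -31.
C_1C_2 = (6, -6, -15), C_1X_1 = (9, -3, -15); a normal to Γ is C_1C_2 × C_1X_1 = (45, -45, 36).
Using C_1: Γ has equation 45x - 45y + 36z = 162.
Solving the 3×3 linear system -x - 4z = -31, -x + 2y = 7, 45x - 45y + 36z = 162 (e.g. by elimination or Cramer's rule, determinant = 108) gives (3, 5, 7).

(3, 5, 7)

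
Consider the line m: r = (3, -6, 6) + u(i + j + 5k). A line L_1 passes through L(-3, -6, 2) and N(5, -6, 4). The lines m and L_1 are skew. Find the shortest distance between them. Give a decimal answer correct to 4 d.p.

A direction vector for L_1 is N − L = (8, 0, 2).
Common perpendicular direction n = (1, 1, 5) × (8, 0, 2) = (2, 38, -8).
With w = (-3, -6, 2) − (3, -6, 6) = (-6, 0, -4), w · n = 20.
Distance = |w · n| / |n| = |20| / √1512 ≈ 0.5143.

0.5143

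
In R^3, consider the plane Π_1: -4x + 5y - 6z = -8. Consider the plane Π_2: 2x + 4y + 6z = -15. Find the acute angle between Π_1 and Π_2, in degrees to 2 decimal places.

cos θ = |n₁·n₂| / (|n₁||n₂|) = |-24| / (√77 · √56).
θ = arccos(0.36549) ≈ 68.56°.

68.56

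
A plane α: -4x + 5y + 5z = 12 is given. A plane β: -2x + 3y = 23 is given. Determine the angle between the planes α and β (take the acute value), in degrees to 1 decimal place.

38.3

cos θ = |n₁·n₂| / (|n₁||n₂|) = |23| / (√66 · √13).
θ = arccos(0.78521) ≈ 38.3°.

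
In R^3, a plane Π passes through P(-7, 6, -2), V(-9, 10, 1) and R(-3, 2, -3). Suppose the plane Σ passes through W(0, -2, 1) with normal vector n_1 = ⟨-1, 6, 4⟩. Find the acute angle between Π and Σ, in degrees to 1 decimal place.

79.5

PV = (-2, 4, 3), PR = (4, -4, -1); a normal to Π is PV × PR = (8, 10, -8).
Using P: Π has equation 8x + 10y - 8z = 20.
Σ: n_1·r = n_1·W gives -x + 6y + 4z = -8.
cos θ = |n₁·n₂| / (|n₁||n₂|) = |20| / (√228 · √53).
θ = arccos(0.18194) ≈ 79.5°.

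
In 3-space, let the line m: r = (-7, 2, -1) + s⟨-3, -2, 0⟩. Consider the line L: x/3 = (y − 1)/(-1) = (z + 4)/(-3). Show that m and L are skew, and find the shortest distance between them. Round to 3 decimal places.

1.706

L has direction (3, -1, -3) through (0, 1, -4).
Common perpendicular direction n = (-3, -2, 0) × (3, -1, -3) = (6, -9, 9).
With w = (0, 1, -4) − (-7, 2, -1) = (7, -1, -3), w · n = 24.
Since n ≠ 0 the lines are not parallel, and w · n = 24 ≠ 0 so they do not intersect; hence they are skew.
Distance = |w · n| / |n| = |24| / √198 ≈ 1.706.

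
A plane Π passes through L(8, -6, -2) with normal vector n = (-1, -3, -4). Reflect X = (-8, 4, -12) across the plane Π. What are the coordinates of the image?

Π: n·r = n·L gives -x - 3y - 4z = 18.
λ = (n·X − d)/|n|² = (44 − 18)/26 = 1.
Reflection = X − 2λn = (-8, 4, -12) − 2·(-1, -3, -4) = (-6, 10, -4).

(-6, 10, -4)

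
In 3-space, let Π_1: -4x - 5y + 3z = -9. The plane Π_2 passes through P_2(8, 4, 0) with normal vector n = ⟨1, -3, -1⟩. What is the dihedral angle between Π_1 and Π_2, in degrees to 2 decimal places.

70.05

Π_2: n·r = n·P_2 gives x - 3y - z = -4.
cos θ = |n₁·n₂| / (|n₁||n₂|) = |8| / (√50 · √11).
θ = arccos(0.34112) ≈ 70.05°.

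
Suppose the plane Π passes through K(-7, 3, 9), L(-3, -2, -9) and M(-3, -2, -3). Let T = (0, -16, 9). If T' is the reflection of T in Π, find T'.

(10, -8, 9)

KL = (4, -5, -18), KM = (4, -5, -12); a normal to Π is KL × KM = (-30, -24, 0).
Using K: Π has equation -30x - 24y = 138.
λ = (n·T − d)/|n|² = (384 − 138)/1476 = 1/6.
Reflection = T − 2λn = (0, -16, 9) − (1/3)·(-30, -24, 0) = (10, -8, 9).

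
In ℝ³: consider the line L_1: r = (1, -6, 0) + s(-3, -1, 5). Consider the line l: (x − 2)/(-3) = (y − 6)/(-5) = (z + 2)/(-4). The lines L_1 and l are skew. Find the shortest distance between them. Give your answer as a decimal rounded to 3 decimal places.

7.705

l has direction (-3, -5, -4) through (2, 6, -2).
Common perpendicular direction n = (-3, -1, 5) × (-3, -5, -4) = (29, -27, 12).
With w = (2, 6, -2) − (1, -6, 0) = (1, 12, -2), w · n = -319.
Distance = |w · n| / |n| = |-319| / √1714 ≈ 7.705.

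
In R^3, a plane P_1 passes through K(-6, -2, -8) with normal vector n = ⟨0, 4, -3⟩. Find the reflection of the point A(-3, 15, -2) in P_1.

P_1: n·r = n·K gives 4y - 3z = 16.
λ = (n·A − d)/|n|² = (66 − 16)/25 = 2.
Reflection = A − 2λn = (-3, 15, -2) − 4·(0, 4, -3) = (-3, -1, 10).

(-3, -1, 10)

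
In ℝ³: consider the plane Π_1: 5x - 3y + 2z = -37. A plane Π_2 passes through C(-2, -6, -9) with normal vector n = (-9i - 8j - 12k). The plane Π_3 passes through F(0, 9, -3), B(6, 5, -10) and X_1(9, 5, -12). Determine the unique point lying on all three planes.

Π_2: n·r = n·C gives -9x - 8y - 12z = 174.
FB = (6, -4, -7), FX_1 = (9, -4, -9); a normal to Π_3 is FB × FX_1 = (8, -9, 12).
Using F: Π_3 has equation 8x - 9y + 12z = -117.
Solving the 3×3 linear system 5x - 3y + 2z = -37, -9x - 8y - 12z = 174, 8x - 9y + 12z = -117 (e.g. by elimination or Cramer's rule, determinant = -766) gives (-6, -3, -8).

(-6, -3, -8)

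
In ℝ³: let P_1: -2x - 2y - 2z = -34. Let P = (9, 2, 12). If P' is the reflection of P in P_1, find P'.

(5, -2, 8)

λ = (n·P − d)/|n|² = (-46 − (-34))/12 = -1.
Reflection = P − 2λn = (9, 2, 12) − (-2)·(-2, -2, -2) = (5, -2, 8).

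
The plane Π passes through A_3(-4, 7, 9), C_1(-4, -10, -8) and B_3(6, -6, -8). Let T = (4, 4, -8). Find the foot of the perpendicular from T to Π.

(6, -1, -3)

A_3C_1 = (0, -17, -17), A_3B_3 = (10, -13, -17); a normal to Π is A_3C_1 × A_3B_3 = (68, -170, 170).
Using A_3: Π has equation 68x - 170y + 170z = 68.
Foot = T − λn with λ = (n·T − d)/|n|² = (-1768 − 68)/62424 = -1/34.
Foot = (4, 4, -8) − (-1/34)·(68, -170, 170) = (6, -1, -3).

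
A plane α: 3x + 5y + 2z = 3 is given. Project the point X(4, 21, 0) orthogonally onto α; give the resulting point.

(-5, 6, -6)

Foot = X − λn with λ = (n·X − d)/|n|² = (117 − 3)/38 = 3.
Foot = (4, 21, 0) − 3·(3, 5, 2) = (-5, 6, -6).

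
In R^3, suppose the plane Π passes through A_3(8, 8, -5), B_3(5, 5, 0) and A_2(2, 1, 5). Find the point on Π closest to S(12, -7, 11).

A_3B_3 = (-3, -3, 5), A_3A_2 = (-6, -7, 10); a normal to Π is A_3B_3 × A_3A_2 = (5, 0, 3).
Using A_3: Π has equation 5x + 3z = 25.
Foot = S − λn with λ = (n·S − d)/|n|² = (93 − 25)/34 = 2.
Foot = (12, -7, 11) − 2·(5, 0, 3) = (2, -7, 5).

(2, -7, 5)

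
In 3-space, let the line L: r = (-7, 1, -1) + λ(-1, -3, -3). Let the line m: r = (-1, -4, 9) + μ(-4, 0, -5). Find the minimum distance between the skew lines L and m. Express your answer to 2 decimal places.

Common perpendicular direction n = (-1, -3, -3) × (-4, 0, -5) = (15, 7, -12).
With w = (-1, -4, 9) − (-7, 1, -1) = (6, -5, 10), w · n = -65.
Distance = |w · n| / |n| = |-65| / √418 ≈ 3.18.

3.18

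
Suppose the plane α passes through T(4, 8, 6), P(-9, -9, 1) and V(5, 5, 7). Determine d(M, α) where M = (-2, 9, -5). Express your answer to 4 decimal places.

TP = (-13, -17, -5), TV = (1, -3, 1); a normal to α is TP × TV = (-32, 8, 56).
Using T: α has equation -32x + 8y + 56z = 272.
n·M − d = (-32)·(-2) + (8)·(9) + (56)·(-5) − 272 = -416; |n| = √4224.
Distance = |-416| / √4224 = 416/√4224 ≈ 6.4008.

6.4008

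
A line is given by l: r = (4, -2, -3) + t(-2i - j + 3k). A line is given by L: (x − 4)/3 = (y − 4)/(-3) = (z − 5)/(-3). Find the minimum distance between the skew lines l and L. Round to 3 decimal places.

L has direction (3, -3, -3) through (4, 4, 5).
Common perpendicular direction n = (-2, -1, 3) × (3, -3, -3) = (12, 3, 9).
With w = (4, 4, 5) − (4, -2, -3) = (0, 6, 8), w · n = 90.
Distance = |w · n| / |n| = |90| / √234 ≈ 5.883.

5.883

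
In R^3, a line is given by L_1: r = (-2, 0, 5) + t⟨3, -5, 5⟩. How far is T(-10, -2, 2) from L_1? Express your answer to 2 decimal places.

Taking (-2, 0, 5) on L_1 with direction v = (3, -5, 5): w = T − (-2, 0, 5) = (-8, -2, -3), and w × v = (-25, 31, 46).
Distance = |w × v| / |v| = √3702 / √59 ≈ 7.92.

7.92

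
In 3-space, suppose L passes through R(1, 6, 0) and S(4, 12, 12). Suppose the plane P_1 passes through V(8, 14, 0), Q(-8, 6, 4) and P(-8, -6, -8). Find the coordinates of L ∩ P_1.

(0, 4, -4)

A direction vector for L is S − R = (3, 6, 12).
VQ = (-16, -8, 4), VP = (-16, -20, -8); a normal to P_1 is VQ × VP = (144, -192, 192).
Using V: P_1 has equation 144x - 192y + 192z = -1536.
Substitute r = (1, 6, 0) + t(3, 6, 12) into the plane: -1008 + 1584t = -1536, so t = -1/3.
Intersection: (1, 6, 0) + (-1/3)·(3, 6, 12) = (0, 4, -4).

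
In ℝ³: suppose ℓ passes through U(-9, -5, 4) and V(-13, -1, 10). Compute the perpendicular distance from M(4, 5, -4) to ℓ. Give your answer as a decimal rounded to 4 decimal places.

16.7350

A direction vector for ℓ is V − U = (-4, 4, 6).
Taking (-9, -5, 4) on ℓ with direction v = (-4, 4, 6): w = M − (-9, -5, 4) = (13, 10, -8), and w × v = (92, -46, 92).
Distance = |w × v| / |v| = √19044 / √68 ≈ 16.7350.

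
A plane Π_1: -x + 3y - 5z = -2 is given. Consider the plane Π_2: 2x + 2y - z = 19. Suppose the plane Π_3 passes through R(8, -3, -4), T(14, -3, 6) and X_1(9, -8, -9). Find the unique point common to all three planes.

RT = (6, 0, 10), RX_1 = (1, -5, -5); a normal to Π_3 is RT × RX_1 = (50, 40, -30).
Using R: Π_3 has equation 50x + 40y - 30z = 400.
Solving the 3×3 linear system -x + 3y - 5z = -2, 2x + 2y - z = 19, 50x + 40y - 30z = 400 (e.g. by elimination or Cramer's rule, determinant = 150) gives (5, 6, 3).

(5, 6, 3)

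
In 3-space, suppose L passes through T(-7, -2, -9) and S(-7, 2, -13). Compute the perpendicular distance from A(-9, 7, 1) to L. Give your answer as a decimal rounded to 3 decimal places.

A direction vector for L is S − T = (0, 4, -4).
Taking (-7, -2, -9) on L with direction v = (0, 4, -4): w = A − (-7, -2, -9) = (-2, 9, 10), and w × v = (-76, -8, -8).
Distance = |w × v| / |v| = √5904 / √32 ≈ 13.583.

13.583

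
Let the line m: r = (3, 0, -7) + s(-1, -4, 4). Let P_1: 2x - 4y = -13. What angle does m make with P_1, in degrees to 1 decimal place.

sin θ = |n·v| / (|n||v|) = |14| / (√20 · √33) = 0.54495.
θ ≈ 33.0°.

33.0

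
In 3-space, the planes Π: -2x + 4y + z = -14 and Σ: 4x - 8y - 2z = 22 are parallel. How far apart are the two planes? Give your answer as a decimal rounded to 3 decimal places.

0.655

Rescale Σ by 1/(-2): -2x + 4y + z = -11. Then distance = |-14 − (-11)| / √21 ≈ 0.655.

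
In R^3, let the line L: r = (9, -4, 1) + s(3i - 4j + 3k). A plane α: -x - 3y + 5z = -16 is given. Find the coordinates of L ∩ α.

Substitute r = (9, -4, 1) + t(3, -4, 3) into the plane: 8 + 24t = -16, so t = -1.
Intersection: (9, -4, 1) + (-1)·(3, -4, 3) = (6, 0, -2).

(6, 0, -2)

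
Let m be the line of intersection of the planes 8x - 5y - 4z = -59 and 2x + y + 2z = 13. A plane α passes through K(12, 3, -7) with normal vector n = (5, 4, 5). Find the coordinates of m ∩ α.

(-2, 3, 7)

Direction of m: (8, -5, -4) × (2, 1, 2) = (-6, -24, 18).
A point on m: solving the two plane equations with x = -3 gives (-3, -1, 10).
α: n·r = n·K gives 5x + 4y + 5z = 37.
Substitute r = (-3, -1, 10) + t(-6, -24, 18) into the plane: 31 + (-36)t = 37, so t = -1/6.
Intersection: (-3, -1, 10) + (-1/6)·(-6, -24, 18) = (-2, 3, 7).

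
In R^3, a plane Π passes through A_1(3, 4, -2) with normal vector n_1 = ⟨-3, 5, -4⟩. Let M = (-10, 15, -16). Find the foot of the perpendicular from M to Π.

Π: n_1·r = n_1·A_1 gives -3x + 5y - 4z = 19.
Foot = M − λn with λ = (n·M − d)/|n|² = (169 − 19)/50 = 3.
Foot = (-10, 15, -16) − 3·(-3, 5, -4) = (-1, 0, -4).

(-1, 0, -4)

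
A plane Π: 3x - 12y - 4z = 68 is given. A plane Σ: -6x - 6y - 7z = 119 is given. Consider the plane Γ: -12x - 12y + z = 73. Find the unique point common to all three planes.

(-4, -3, -11)

Solving the 3×3 linear system 3x - 12y - 4z = 68, -6x - 6y - 7z = 119, -12x - 12y + z = 73 (e.g. by elimination or Cramer's rule, determinant = -1350) gives (-4, -3, -11).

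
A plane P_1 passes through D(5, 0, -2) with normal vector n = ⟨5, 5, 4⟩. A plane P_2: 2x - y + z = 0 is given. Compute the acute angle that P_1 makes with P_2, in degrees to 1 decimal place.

P_1: n·r = n·D gives 5x + 5y + 4z = 17.
cos θ = |n₁·n₂| / (|n₁||n₂|) = |9| / (√66 · √6).
θ = arccos(0.45227) ≈ 63.1°.

63.1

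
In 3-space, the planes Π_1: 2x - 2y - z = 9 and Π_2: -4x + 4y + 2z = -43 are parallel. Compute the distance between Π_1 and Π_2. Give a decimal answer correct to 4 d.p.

Rescale Π_2 by 1/(-2): 2x - 2y - z = 43/2. Then distance = |9 − (43/2)| / √9 ≈ 4.1667.

4.1667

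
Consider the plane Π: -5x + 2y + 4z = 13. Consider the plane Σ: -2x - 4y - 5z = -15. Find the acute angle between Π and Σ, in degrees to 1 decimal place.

66.4

cos θ = |n₁·n₂| / (|n₁||n₂|) = |-18| / (√45 · √45).
θ = arccos(0.40000) ≈ 66.4°.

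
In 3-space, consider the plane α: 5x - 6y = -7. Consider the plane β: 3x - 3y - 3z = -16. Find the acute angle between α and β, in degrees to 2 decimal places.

35.60

cos θ = |n₁·n₂| / (|n₁||n₂|) = |33| / (√61 · √27).
θ = arccos(0.81314) ≈ 35.60°.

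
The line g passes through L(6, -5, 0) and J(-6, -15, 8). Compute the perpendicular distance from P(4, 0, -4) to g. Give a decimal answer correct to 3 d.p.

5.838

A direction vector for g is J − L = (-12, -10, 8).
Taking (6, -5, 0) on g with direction v = (-12, -10, 8): w = P − (6, -5, 0) = (-2, 5, -4), and w × v = (0, 64, 80).
Distance = |w × v| / |v| = √10496 / √308 ≈ 5.838.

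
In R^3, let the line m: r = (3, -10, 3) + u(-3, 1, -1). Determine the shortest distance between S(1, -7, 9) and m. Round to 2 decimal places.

Taking (3, -10, 3) on m with direction v = (-3, 1, -1): w = S − (3, -10, 3) = (-2, 3, 6), and w × v = (-9, -20, 7).
Distance = |w × v| / |v| = √530 / √11 ≈ 6.94.

6.94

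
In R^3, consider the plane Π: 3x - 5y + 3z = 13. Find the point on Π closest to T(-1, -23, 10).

(-10, -8, 1)

Foot = T − λn with λ = (n·T − d)/|n|² = (142 − 13)/43 = 3.
Foot = (-1, -23, 10) − 3·(3, -5, 3) = (-10, -8, 1).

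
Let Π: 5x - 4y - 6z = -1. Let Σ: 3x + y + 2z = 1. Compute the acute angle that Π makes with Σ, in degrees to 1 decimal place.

cos θ = |n₁·n₂| / (|n₁||n₂|) = |-1| / (√77 · √14).
θ = arccos(0.03046) ≈ 88.3°.

88.3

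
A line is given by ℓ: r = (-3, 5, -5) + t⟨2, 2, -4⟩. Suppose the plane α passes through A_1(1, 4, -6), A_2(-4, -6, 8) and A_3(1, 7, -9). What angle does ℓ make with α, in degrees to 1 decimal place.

A_1A_2 = (-5, -10, 14), A_1A_3 = (0, 3, -3); a normal to α is A_1A_2 × A_1A_3 = (-12, -15, -15).
Using A_1: α has equation -12x - 15y - 15z = 18.
sin θ = |n·v| / (|n||v|) = |6| / (√594 · √24) = 0.05025.
θ ≈ 2.9°.

2.9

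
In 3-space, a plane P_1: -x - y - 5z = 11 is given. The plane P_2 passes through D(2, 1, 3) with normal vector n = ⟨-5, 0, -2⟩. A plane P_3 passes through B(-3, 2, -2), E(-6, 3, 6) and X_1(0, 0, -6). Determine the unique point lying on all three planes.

(4, -5, -2)

P_2: n·r = n·D gives -5x - 2z = -16.
BE = (-3, 1, 8), BX_1 = (3, -2, -4); a normal to P_3 is BE × BX_1 = (12, 12, 3).
Using B: P_3 has equation 12x + 12y + 3z = -18.
Solving the 3×3 linear system -x - y - 5z = 11, -5x - 2z = -16, 12x + 12y + 3z = -18 (e.g. by elimination or Cramer's rule, determinant = 285) gives (4, -5, -2).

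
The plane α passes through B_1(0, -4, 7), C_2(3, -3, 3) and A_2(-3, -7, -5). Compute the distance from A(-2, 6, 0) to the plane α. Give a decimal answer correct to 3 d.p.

10.556

B_1C_2 = (3, 1, -4), B_1A_2 = (-3, -3, -12); a normal to α is B_1C_2 × B_1A_2 = (-24, 48, -6).
Using B_1: α has equation -24x + 48y - 6z = -234.
n·A − d = (-24)·(-2) + (48)·(6) + (-6)·(0) − (-234) = 570; |n| = √2916.
Distance = |570| / √2916 = 570/√2916 ≈ 10.556.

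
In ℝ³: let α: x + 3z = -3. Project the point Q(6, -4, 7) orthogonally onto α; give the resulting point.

(3, -4, -2)

Foot = Q − λn with λ = (n·Q − d)/|n|² = (27 − (-3))/10 = 3.
Foot = (6, -4, 7) − 3·(1, 0, 3) = (3, -4, -2).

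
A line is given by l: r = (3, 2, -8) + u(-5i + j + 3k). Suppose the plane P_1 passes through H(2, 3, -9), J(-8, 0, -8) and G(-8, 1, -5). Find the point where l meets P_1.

(-2, 3, -5)

HJ = (-10, -3, 1), HG = (-10, -2, 4); a normal to P_1 is HJ × HG = (-10, 30, -10).
Using H: P_1 has equation -10x + 30y - 10z = 160.
Substitute r = (3, 2, -8) + t(-5, 1, 3) into the plane: 110 + 50t = 160, so t = 1.
Intersection: (3, 2, -8) + 1·(-5, 1, 3) = (-2, 3, -5).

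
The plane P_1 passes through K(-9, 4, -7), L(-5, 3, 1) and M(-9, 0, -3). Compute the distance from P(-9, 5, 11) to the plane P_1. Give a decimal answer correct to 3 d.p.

KL = (4, -1, 8), KM = (0, -4, 4); a normal to P_1 is KL × KM = (28, -16, -16).
Using K: P_1 has equation 28x - 16y - 16z = -204.
n·P − d = (28)·(-9) + (-16)·(5) + (-16)·(11) − (-204) = -304; |n| = √1296.
Distance = |-304| / √1296 = 304/√1296 ≈ 8.444.

8.444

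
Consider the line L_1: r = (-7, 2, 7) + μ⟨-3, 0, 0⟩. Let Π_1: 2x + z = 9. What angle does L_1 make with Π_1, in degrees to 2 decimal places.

63.43

sin θ = |n·v| / (|n||v|) = |-6| / (√5 · √9) = 0.89443.
θ ≈ 63.43°.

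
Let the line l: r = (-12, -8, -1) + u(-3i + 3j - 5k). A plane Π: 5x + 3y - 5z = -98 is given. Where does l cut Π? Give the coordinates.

Substitute r = (-12, -8, -1) + t(-3, 3, -5) into the plane: -79 + 19t = -98, so t = -1.
Intersection: (-12, -8, -1) + (-1)·(-3, 3, -5) = (-9, -11, 4).

(-9, -11, 4)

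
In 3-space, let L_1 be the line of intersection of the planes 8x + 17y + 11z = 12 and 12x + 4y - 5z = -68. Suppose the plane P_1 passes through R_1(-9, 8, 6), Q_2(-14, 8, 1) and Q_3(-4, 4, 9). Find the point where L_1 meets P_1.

Direction of L_1: (8, 17, 11) × (12, 4, -5) = (-129, 172, -172).
A point on L_1: solving the two plane equations with x = -10 gives (-10, 8, -4).
R_1Q_2 = (-5, 0, -5), R_1Q_3 = (5, -4, 3); a normal to P_1 is R_1Q_2 × R_1Q_3 = (-20, -10, 20).
Using R_1: P_1 has equation -20x - 10y + 20z = 220.
Substitute r = (-10, 8, -4) + t(-129, 172, -172) into the plane: 40 + (-2580)t = 220, so t = -3/43.
Intersection: (-10, 8, -4) + (-3/43)·(-129, 172, -172) = (-1, -4, 8).

(-1, -4, 8)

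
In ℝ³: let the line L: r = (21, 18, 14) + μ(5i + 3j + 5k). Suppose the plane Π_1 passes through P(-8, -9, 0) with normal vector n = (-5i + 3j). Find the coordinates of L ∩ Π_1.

Π_1: n·r = n·P gives -5x + 3y = 13.
Substitute r = (21, 18, 14) + t(5, 3, 5) into the plane: -51 + (-16)t = 13, so t = -4.
Intersection: (21, 18, 14) + (-4)·(5, 3, 5) = (1, 6, -6).

(1, 6, -6)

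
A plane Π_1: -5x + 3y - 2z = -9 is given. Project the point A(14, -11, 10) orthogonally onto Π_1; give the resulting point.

(-1, -2, 4)

Foot = A − λn with λ = (n·A − d)/|n|² = (-123 − (-9))/38 = -3.
Foot = (14, -11, 10) − (-3)·(-5, 3, -2) = (-1, -2, 4).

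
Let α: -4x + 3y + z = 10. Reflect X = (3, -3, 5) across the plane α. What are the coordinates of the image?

λ = (n·X − d)/|n|² = (-16 − 10)/26 = -1.
Reflection = X − 2λn = (3, -3, 5) − (-2)·(-4, 3, 1) = (-5, 3, 7).

(-5, 3, 7)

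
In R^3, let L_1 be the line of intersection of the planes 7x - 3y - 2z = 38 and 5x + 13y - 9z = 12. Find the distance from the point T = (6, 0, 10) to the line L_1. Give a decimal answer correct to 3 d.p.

4.619

Direction of L_1: (7, -3, -2) × (5, 13, -9) = (53, 53, 106).
A point on L_1: solving the two plane equations with x = 5 gives (5, -1, 0).
Taking (5, -1, 0) on L_1 with direction v = (53, 53, 106): w = T − (5, -1, 0) = (1, 1, 10), and w × v = (-424, 424, 0).
Distance = |w × v| / |v| = √359552 / √16854 ≈ 4.619.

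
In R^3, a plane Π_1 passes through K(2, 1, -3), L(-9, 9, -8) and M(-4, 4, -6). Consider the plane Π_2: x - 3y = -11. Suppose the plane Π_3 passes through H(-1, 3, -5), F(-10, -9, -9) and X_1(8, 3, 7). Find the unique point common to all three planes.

(1, 4, -3)

KL = (-11, 8, -5), KM = (-6, 3, -3); a normal to Π_1 is KL × KM = (-9, -3, 15).
Using K: Π_1 has equation -9x - 3y + 15z = -66.
HF = (-9, -12, -4), HX_1 = (9, 0, 12); a normal to Π_3 is HF × HX_1 = (-144, 72, 108).
Using H: Π_3 has equation -144x + 72y + 108z = -180.
Solving the 3×3 linear system -9x - 3y + 15z = -66, x - 3y = -11, -144x + 72y + 108z = -180 (e.g. by elimination or Cramer's rule, determinant = -2160) gives (1, 4, -3).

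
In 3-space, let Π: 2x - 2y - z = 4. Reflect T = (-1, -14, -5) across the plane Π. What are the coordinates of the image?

(-13, -2, 1)

λ = (n·T − d)/|n|² = (31 − 4)/9 = 3.
Reflection = T − 2λn = (-1, -14, -5) − 6·(2, -2, -1) = (-13, -2, 1).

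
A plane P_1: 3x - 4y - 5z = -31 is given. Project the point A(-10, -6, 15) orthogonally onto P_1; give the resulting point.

(-7, -10, 10)

Foot = A − λn with λ = (n·A − d)/|n|² = (-81 − (-31))/50 = -1.
Foot = (-10, -6, 15) − (-1)·(3, -4, -5) = (-7, -10, 10).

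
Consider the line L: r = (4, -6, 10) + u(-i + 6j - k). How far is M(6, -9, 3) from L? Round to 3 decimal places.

Taking (4, -6, 10) on L with direction v = (-1, 6, -1): w = M − (4, -6, 10) = (2, -3, -7), and w × v = (45, 9, 9).
Distance = |w × v| / |v| = √2187 / √38 ≈ 7.586.

7.586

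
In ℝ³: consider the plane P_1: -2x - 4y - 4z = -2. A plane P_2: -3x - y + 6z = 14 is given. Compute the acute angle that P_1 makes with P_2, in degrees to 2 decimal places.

cos θ = |n₁·n₂| / (|n₁||n₂|) = |-14| / (√36 · √46).
θ = arccos(0.34403) ≈ 69.88°.

69.88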